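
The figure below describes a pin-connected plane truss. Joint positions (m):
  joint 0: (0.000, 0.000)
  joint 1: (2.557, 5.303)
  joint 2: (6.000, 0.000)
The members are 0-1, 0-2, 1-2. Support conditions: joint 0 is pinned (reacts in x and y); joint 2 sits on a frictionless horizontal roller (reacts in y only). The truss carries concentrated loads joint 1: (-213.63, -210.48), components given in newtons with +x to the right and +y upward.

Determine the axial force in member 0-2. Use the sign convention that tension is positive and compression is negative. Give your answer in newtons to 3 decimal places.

N=3 nodes, M=3 members, R=3 reactions → 2N=6, M+R=6
member 0 (0-1): L=5.8873, (cx,cy)=(0.4343,0.9008)
member 1 (0-2): L=6.0000, (cx,cy)=(1.0000,0.0000)
member 2 (1-2): L=6.3227, (cx,cy)=(0.5445,-0.8387)
solve A·x = −loads:
  F[0-1] = -343.7045 N (compression)
  F[0-2] = -64.3501 N (compression)
  F[1-2] = +118.1714 N (tension)
  Rx@0 = +213.6300 N
  Ry@0 = +309.5938 N
  Ry@2 = -99.1138 N

-64.350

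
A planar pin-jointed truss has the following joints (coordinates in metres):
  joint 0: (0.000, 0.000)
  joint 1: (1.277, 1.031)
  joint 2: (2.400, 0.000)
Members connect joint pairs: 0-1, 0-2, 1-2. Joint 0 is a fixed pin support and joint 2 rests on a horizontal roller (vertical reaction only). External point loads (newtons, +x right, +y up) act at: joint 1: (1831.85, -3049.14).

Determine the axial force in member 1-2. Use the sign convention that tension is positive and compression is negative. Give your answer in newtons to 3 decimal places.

-3562.574

N=3 nodes, M=3 members, R=3 reactions → 2N=6, M+R=6
member 0 (0-1): L=1.6412, (cx,cy)=(0.7781,0.6282)
member 1 (0-2): L=2.4000, (cx,cy)=(1.0000,0.0000)
member 2 (1-2): L=1.5245, (cx,cy)=(0.7366,-0.6763)
solve A·x = −loads:
  F[0-1] = -1018.5139 N (compression)
  F[0-2] = +2624.3223 N (tension)
  F[1-2] = -3562.5739 N (compression)
  Rx@0 = -1831.8500 N
  Ry@0 = +639.8112 N
  Ry@2 = +2409.3288 N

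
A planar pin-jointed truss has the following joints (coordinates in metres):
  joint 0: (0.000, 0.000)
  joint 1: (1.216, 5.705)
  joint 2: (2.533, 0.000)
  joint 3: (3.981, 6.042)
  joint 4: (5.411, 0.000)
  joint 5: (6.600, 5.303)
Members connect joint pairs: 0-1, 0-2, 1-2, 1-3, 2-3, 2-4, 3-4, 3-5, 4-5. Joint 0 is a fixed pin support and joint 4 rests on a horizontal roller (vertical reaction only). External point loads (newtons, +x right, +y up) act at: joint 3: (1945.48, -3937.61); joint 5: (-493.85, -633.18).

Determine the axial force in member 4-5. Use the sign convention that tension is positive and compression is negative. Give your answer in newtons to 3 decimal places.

-744.601

N=6 nodes, M=9 members, R=3 reactions → 2N=12, M+R=12
member 0 (0-1): L=5.8332, (cx,cy)=(0.2085,0.9780)
member 1 (0-2): L=2.5330, (cx,cy)=(1.0000,0.0000)
member 2 (1-2): L=5.8550, (cx,cy)=(0.2249,-0.9744)
member 3 (1-3): L=2.7855, (cx,cy)=(0.9927,0.1210)
member 4 (2-3): L=6.2131, (cx,cy)=(0.2331,0.9725)
member 5 (2-4): L=2.8780, (cx,cy)=(1.0000,0.0000)
member 6 (3-4): L=6.2089, (cx,cy)=(0.2303,-0.9731)
member 7 (3-5): L=2.7213, (cx,cy)=(0.9624,-0.2716)
member 8 (4-5): L=5.4347, (cx,cy)=(0.2188,0.9758)
solve A·x = −loads:
  F[0-1] = +804.5493 N (tension)
  F[0-2] = +1283.9108 N (tension)
  F[1-2] = -765.0630 N (compression)
  F[1-3] = +342.3228 N (tension)
  F[2-3] = +766.5662 N (tension)
  F[2-4] = +933.1687 N (tension)
  F[3-4] = -4759.0412 N (compression)
  F[3-5] = -343.8680 N (compression)
  F[4-5] = -744.6012 N (compression)
  Rx@0 = -1451.6300 N
  Ry@0 = -786.8735 N
  Ry@4 = +5357.6635 N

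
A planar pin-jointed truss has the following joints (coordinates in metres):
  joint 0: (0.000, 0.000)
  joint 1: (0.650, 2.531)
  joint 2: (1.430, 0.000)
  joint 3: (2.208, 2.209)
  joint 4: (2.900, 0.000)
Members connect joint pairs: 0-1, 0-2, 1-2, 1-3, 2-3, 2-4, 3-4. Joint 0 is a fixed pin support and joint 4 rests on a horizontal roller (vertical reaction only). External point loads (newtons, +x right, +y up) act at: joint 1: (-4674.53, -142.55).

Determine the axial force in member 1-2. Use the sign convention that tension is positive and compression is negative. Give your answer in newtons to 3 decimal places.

3692.625

N=5 nodes, M=7 members, R=3 reactions → 2N=10, M+R=10
member 0 (0-1): L=2.6131, (cx,cy)=(0.2487,0.9686)
member 1 (0-2): L=1.4300, (cx,cy)=(1.0000,0.0000)
member 2 (1-2): L=2.6485, (cx,cy)=(0.2945,-0.9556)
member 3 (1-3): L=1.5909, (cx,cy)=(0.9793,-0.2024)
member 4 (2-3): L=2.3420, (cx,cy)=(0.3322,0.9432)
member 5 (2-4): L=1.4700, (cx,cy)=(1.0000,0.0000)
member 6 (3-4): L=2.3149, (cx,cy)=(0.2989,-0.9543)
solve A·x = −loads:
  F[0-1] = -4326.3143 N (compression)
  F[0-2] = -3598.3869 N (compression)
  F[1-2] = +3692.6249 N (tension)
  F[1-3] = +2563.9355 N (tension)
  F[2-3] = -3741.3170 N (compression)
  F[2-4] = -1268.0252 N (compression)
  F[3-4] = +4241.7514 N (tension)
  Rx@0 = +4674.5300 N
  Ry@0 = +4190.3355 N
  Ry@4 = -4047.7855 N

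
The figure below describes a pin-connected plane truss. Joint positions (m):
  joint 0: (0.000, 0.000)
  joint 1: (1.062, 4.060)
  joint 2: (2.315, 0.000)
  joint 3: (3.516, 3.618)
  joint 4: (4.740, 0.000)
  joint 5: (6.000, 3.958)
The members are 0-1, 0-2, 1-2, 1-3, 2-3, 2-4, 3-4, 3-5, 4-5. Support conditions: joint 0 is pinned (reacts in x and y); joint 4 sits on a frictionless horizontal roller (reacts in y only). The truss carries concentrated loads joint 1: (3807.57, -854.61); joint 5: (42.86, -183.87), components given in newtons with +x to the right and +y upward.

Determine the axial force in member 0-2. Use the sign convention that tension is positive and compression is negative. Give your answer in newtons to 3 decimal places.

N=6 nodes, M=9 members, R=3 reactions → 2N=12, M+R=12
member 0 (0-1): L=4.1966, (cx,cy)=(0.2531,0.9675)
member 1 (0-2): L=2.3150, (cx,cy)=(1.0000,0.0000)
member 2 (1-2): L=4.2490, (cx,cy)=(0.2949,-0.9555)
member 3 (1-3): L=2.4935, (cx,cy)=(0.9842,-0.1773)
member 4 (2-3): L=3.8121, (cx,cy)=(0.3150,0.9491)
member 5 (2-4): L=2.4250, (cx,cy)=(1.0000,0.0000)
member 6 (3-4): L=3.8194, (cx,cy)=(0.3205,-0.9473)
member 7 (3-5): L=2.5072, (cx,cy)=(0.9908,0.1356)
member 8 (4-5): L=4.1537, (cx,cy)=(0.3033,0.9529)
solve A·x = −loads:
  F[0-1] = +2773.1334 N (tension)
  F[0-2] = +3148.6551 N (tension)
  F[1-2] = -3300.1254 N (compression)
  F[1-3] = -2166.9168 N (compression)
  F[2-3] = +3322.5647 N (tension)
  F[2-4] = +1128.6967 N (tension)
  F[3-4] = -3719.1135 N (compression)
  F[3-5] = +107.0015 N (tension)
  F[4-5] = -208.1902 N (compression)
  Rx@0 = -3850.4300 N
  Ry@0 = -2682.8681 N
  Ry@4 = +3721.3481 N

3148.655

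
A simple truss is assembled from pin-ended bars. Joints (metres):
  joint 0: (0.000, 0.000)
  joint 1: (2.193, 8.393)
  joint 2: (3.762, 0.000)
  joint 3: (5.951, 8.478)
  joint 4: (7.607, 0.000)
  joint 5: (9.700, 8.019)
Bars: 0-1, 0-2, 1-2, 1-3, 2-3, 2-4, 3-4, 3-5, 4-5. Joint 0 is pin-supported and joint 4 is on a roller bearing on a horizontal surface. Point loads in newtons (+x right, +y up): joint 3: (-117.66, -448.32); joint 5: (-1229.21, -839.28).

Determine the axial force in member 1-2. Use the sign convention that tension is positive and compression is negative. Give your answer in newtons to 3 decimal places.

N=6 nodes, M=9 members, R=3 reactions → 2N=12, M+R=12
member 0 (0-1): L=8.6748, (cx,cy)=(0.2528,0.9675)
member 1 (0-2): L=3.7620, (cx,cy)=(1.0000,0.0000)
member 2 (1-2): L=8.5384, (cx,cy)=(0.1838,-0.9830)
member 3 (1-3): L=3.7590, (cx,cy)=(0.9997,0.0226)
member 4 (2-3): L=8.7560, (cx,cy)=(0.2500,0.9682)
member 5 (2-4): L=3.8450, (cx,cy)=(1.0000,0.0000)
member 6 (3-4): L=8.6382, (cx,cy)=(0.1917,-0.9815)
member 7 (3-5): L=3.7770, (cx,cy)=(0.9926,-0.1215)
member 8 (4-5): L=8.2876, (cx,cy)=(0.2525,0.9676)
solve A·x = −loads:
  F[0-1] = -1337.0220 N (compression)
  F[0-2] = -1008.8682 N (compression)
  F[1-2] = +1302.7167 N (tension)
  F[1-3] = -577.5343 N (compression)
  F[2-3] = -1322.5288 N (compression)
  F[2-4] = -438.8526 N (compression)
  F[3-4] = +983.3579 N (tension)
  F[3-5] = -986.1824 N (compression)
  F[4-5] = -991.2574 N (compression)
  Rx@0 = +1346.8700 N
  Ry@0 = +1293.5929 N
  Ry@4 = -5.9929 N

1302.717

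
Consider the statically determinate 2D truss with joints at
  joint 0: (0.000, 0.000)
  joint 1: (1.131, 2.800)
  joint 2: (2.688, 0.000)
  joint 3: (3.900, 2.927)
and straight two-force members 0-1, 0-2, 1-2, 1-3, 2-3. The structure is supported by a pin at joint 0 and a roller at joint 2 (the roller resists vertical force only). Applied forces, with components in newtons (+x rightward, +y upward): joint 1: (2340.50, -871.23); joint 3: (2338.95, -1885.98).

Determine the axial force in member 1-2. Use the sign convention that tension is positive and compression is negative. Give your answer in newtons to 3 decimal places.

-6929.361

N=4 nodes, M=5 members, R=3 reactions → 2N=8, M+R=8
member 0 (0-1): L=3.0198, (cx,cy)=(0.3745,0.9272)
member 1 (0-2): L=2.6880, (cx,cy)=(1.0000,0.0000)
member 2 (1-2): L=3.2038, (cx,cy)=(0.4860,-0.8740)
member 3 (1-3): L=2.7719, (cx,cy)=(0.9989,0.0458)
member 4 (2-3): L=3.1680, (cx,cy)=(0.3826,0.9239)
solve A·x = −loads:
  F[0-1] = +5749.1051 N (tension)
  F[0-2] = +2526.2448 N (tension)
  F[1-2] = -6929.3610 N (compression)
  F[1-3] = +3183.6306 N (tension)
  F[2-3] = -2199.1447 N (compression)
  Rx@0 = -4679.4500 N
  Ry@0 = -5330.6582 N
  Ry@2 = +8087.8682 N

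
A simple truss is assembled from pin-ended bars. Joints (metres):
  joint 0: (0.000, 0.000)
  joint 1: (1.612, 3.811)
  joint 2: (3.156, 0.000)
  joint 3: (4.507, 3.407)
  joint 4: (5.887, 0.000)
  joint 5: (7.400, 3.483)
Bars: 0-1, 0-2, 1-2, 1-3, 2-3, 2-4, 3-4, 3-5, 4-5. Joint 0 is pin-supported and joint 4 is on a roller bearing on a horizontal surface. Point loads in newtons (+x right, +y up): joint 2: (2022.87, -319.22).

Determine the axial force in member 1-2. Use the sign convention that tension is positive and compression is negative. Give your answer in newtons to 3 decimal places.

N=6 nodes, M=9 members, R=3 reactions → 2N=12, M+R=12
member 0 (0-1): L=4.1379, (cx,cy)=(0.3896,0.9210)
member 1 (0-2): L=3.1560, (cx,cy)=(1.0000,0.0000)
member 2 (1-2): L=4.1119, (cx,cy)=(0.3755,-0.9268)
member 3 (1-3): L=2.9231, (cx,cy)=(0.9904,-0.1382)
member 4 (2-3): L=3.6651, (cx,cy)=(0.3686,0.9296)
member 5 (2-4): L=2.7310, (cx,cy)=(1.0000,0.0000)
member 6 (3-4): L=3.6759, (cx,cy)=(0.3754,-0.9269)
member 7 (3-5): L=2.8940, (cx,cy)=(0.9997,0.0263)
member 8 (4-5): L=3.7974, (cx,cy)=(0.3984,0.9172)
solve A·x = −loads:
  F[0-1] = -160.7901 N (compression)
  F[0-2] = +2085.5089 N (tension)
  F[1-2] = +179.3509 N (tension)
  F[1-3] = -131.2440 N (compression)
  F[2-3] = +164.5827 N (tension)
  F[2-4] = +69.3170 N (tension)
  F[3-4] = -184.6382 N (compression)
  F[3-5] = -0.0000 N (compression)
  F[4-5] = +0.0000 N (tension)
  Rx@0 = -2022.8700 N
  Ry@0 = +148.0873 N
  Ry@4 = +171.1327 N

179.351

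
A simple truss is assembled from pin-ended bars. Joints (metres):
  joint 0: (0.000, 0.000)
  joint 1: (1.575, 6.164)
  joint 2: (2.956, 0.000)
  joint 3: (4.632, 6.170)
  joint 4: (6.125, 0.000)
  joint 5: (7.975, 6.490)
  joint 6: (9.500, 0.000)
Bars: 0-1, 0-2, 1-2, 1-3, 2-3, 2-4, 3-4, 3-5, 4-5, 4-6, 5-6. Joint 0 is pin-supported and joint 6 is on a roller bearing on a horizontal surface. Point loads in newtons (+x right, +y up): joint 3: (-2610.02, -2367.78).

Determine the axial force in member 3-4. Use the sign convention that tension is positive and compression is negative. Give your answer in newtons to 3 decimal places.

N=7 nodes, M=11 members, R=3 reactions → 2N=14, M+R=14
member 0 (0-1): L=6.3620, (cx,cy)=(0.2476,0.9689)
member 1 (0-2): L=2.9560, (cx,cy)=(1.0000,0.0000)
member 2 (1-2): L=6.3168, (cx,cy)=(0.2186,-0.9758)
member 3 (1-3): L=3.0570, (cx,cy)=(1.0000,0.0020)
member 4 (2-3): L=6.3936, (cx,cy)=(0.2621,0.9650)
member 5 (2-4): L=3.1690, (cx,cy)=(1.0000,0.0000)
member 6 (3-4): L=6.3481, (cx,cy)=(0.2352,-0.9719)
member 7 (3-5): L=3.3583, (cx,cy)=(0.9954,0.0953)
member 8 (4-5): L=6.7485, (cx,cy)=(0.2741,0.9617)
member 9 (4-6): L=3.3750, (cx,cy)=(1.0000,0.0000)
member 10 (5-6): L=6.6668, (cx,cy)=(0.2287,-0.9735)
solve A·x = −loads:
  F[0-1] = -3001.8822 N (compression)
  F[0-2] = -1866.8674 N (compression)
  F[1-2] = +2977.7366 N (tension)
  F[1-3] = -1394.1572 N (compression)
  F[2-3] = -3010.9966 N (compression)
  F[2-4] = -426.5691 N (compression)
  F[3-4] = +584.7298 N (tension)
  F[3-5] = +290.3678 N (tension)
  F[4-5] = -590.9669 N (compression)
  F[4-6] = -127.0425 N (compression)
  F[5-6] = +555.3851 N (tension)
  Rx@0 = +2610.0200 N
  Ry@0 = +2908.4396 N
  Ry@6 = -540.6596 N

584.730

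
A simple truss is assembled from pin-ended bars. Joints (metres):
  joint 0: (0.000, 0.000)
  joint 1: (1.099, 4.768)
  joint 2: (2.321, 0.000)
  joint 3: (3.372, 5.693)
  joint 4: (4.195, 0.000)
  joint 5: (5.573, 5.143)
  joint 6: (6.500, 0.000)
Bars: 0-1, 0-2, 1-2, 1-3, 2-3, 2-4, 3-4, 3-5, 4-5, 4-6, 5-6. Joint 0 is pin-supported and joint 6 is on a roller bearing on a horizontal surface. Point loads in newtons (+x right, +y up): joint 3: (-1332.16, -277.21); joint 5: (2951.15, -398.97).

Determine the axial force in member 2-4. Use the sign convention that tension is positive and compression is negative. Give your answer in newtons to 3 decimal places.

N=7 nodes, M=11 members, R=3 reactions → 2N=14, M+R=14
member 0 (0-1): L=4.8930, (cx,cy)=(0.2246,0.9744)
member 1 (0-2): L=2.3210, (cx,cy)=(1.0000,0.0000)
member 2 (1-2): L=4.9221, (cx,cy)=(0.2483,-0.9687)
member 3 (1-3): L=2.4540, (cx,cy)=(0.9262,0.3769)
member 4 (2-3): L=5.7892, (cx,cy)=(0.1815,0.9834)
member 5 (2-4): L=1.8740, (cx,cy)=(1.0000,0.0000)
member 6 (3-4): L=5.7522, (cx,cy)=(0.1431,-0.9897)
member 7 (3-5): L=2.2687, (cx,cy)=(0.9702,-0.2424)
member 8 (4-5): L=5.3244, (cx,cy)=(0.2588,0.9659)
member 9 (4-6): L=2.3050, (cx,cy)=(1.0000,0.0000)
member 10 (5-6): L=5.2259, (cx,cy)=(0.1774,-0.9841)
solve A·x = −loads:
  F[0-1] = +1003.6149 N (tension)
  F[0-2] = +1393.5723 N (tension)
  F[1-2] = -828.4735 N (compression)
  F[1-3] = +465.4312 N (tension)
  F[2-3] = +816.0965 N (tension)
  F[2-4] = +1039.7308 N (tension)
  F[3-4] = -1816.4514 N (compression)
  F[3-5] = +2238.0754 N (tension)
  F[4-5] = +1861.1757 N (tension)
  F[4-6] = +298.1527 N (tension)
  F[5-6] = -1680.8077 N (compression)
  Rx@0 = -1618.9900 N
  Ry@0 = -977.9722 N
  Ry@6 = +1654.1522 N

1039.731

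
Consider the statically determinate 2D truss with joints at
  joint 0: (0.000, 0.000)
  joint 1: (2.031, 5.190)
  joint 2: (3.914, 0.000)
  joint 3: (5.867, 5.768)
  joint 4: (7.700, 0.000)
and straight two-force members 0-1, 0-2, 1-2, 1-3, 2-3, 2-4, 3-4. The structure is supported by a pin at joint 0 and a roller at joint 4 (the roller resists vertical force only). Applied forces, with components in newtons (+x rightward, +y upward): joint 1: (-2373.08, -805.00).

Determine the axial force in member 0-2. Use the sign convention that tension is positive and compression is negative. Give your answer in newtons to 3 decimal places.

-1515.213

N=5 nodes, M=7 members, R=3 reactions → 2N=10, M+R=10
member 0 (0-1): L=5.5732, (cx,cy)=(0.3644,0.9312)
member 1 (0-2): L=3.9140, (cx,cy)=(1.0000,0.0000)
member 2 (1-2): L=5.5210, (cx,cy)=(0.3411,-0.9400)
member 3 (1-3): L=3.8793, (cx,cy)=(0.9888,0.1490)
member 4 (2-3): L=6.0897, (cx,cy)=(0.3207,0.9472)
member 5 (2-4): L=3.7860, (cx,cy)=(1.0000,0.0000)
member 6 (3-4): L=6.0522, (cx,cy)=(0.3029,-0.9530)
solve A·x = −loads:
  F[0-1] = -2354.0633 N (compression)
  F[0-2] = -1515.2131 N (compression)
  F[1-2] = +1629.4562 N (tension)
  F[1-3] = +970.3024 N (tension)
  F[2-3] = -1617.1788 N (compression)
  F[2-4] = -440.8307 N (compression)
  F[3-4] = +1455.5466 N (tension)
  Rx@0 = +2373.0800 N
  Ry@0 = +2192.1857 N
  Ry@4 = -1387.1857 N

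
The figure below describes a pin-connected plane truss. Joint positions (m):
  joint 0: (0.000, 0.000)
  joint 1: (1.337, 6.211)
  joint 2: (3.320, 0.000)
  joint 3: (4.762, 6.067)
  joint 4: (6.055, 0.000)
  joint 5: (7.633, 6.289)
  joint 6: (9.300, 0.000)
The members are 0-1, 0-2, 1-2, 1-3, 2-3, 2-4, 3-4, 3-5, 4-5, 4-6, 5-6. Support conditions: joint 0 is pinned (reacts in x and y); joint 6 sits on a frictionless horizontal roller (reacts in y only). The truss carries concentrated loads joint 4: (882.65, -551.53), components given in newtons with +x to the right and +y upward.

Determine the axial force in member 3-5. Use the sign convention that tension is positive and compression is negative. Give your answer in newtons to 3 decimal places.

N=7 nodes, M=11 members, R=3 reactions → 2N=14, M+R=14
member 0 (0-1): L=6.3533, (cx,cy)=(0.2104,0.9776)
member 1 (0-2): L=3.3200, (cx,cy)=(1.0000,0.0000)
member 2 (1-2): L=6.5199, (cx,cy)=(0.3041,-0.9526)
member 3 (1-3): L=3.4280, (cx,cy)=(0.9991,-0.0420)
member 4 (2-3): L=6.2360, (cx,cy)=(0.2312,0.9729)
member 5 (2-4): L=2.7350, (cx,cy)=(1.0000,0.0000)
member 6 (3-4): L=6.2033, (cx,cy)=(0.2084,-0.9780)
member 7 (3-5): L=2.8796, (cx,cy)=(0.9970,0.0771)
member 8 (4-5): L=6.4839, (cx,cy)=(0.2434,0.9699)
member 9 (4-6): L=3.2450, (cx,cy)=(1.0000,0.0000)
member 10 (5-6): L=6.5062, (cx,cy)=(0.2562,-0.9666)
solve A·x = −loads:
  F[0-1] = -196.8507 N (compression)
  F[0-2] = +924.0758 N (tension)
  F[1-2] = +206.6146 N (tension)
  F[1-3] = -104.3591 N (compression)
  F[2-3] = -202.3094 N (compression)
  F[2-4] = +1033.6985 N (tension)
  F[3-4] = +181.8258 N (tension)
  F[3-5] = -189.5121 N (compression)
  F[4-5] = +385.2820 N (tension)
  F[4-6] = +95.1819 N (tension)
  F[5-6] = -371.4882 N (compression)
  Rx@0 = -882.6500 N
  Ry@0 = +192.4425 N
  Ry@6 = +359.0875 N

-189.512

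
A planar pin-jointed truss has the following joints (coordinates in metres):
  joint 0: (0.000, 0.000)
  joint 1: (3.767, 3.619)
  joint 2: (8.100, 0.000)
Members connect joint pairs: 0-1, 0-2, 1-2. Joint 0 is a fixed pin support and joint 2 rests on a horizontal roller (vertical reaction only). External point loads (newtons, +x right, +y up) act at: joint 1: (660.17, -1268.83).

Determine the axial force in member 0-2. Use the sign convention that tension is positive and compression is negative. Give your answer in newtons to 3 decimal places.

N=3 nodes, M=3 members, R=3 reactions → 2N=6, M+R=6
member 0 (0-1): L=5.2237, (cx,cy)=(0.7211,0.6928)
member 1 (0-2): L=8.1000, (cx,cy)=(1.0000,0.0000)
member 2 (1-2): L=5.6455, (cx,cy)=(0.7675,-0.6410)
solve A·x = −loads:
  F[0-1] = -553.9679 N (compression)
  F[0-2] = +1059.6534 N (tension)
  F[1-2] = -1380.6391 N (compression)
  Rx@0 = -660.1700 N
  Ry@0 = +383.7883 N
  Ry@2 = +885.0417 N

1059.653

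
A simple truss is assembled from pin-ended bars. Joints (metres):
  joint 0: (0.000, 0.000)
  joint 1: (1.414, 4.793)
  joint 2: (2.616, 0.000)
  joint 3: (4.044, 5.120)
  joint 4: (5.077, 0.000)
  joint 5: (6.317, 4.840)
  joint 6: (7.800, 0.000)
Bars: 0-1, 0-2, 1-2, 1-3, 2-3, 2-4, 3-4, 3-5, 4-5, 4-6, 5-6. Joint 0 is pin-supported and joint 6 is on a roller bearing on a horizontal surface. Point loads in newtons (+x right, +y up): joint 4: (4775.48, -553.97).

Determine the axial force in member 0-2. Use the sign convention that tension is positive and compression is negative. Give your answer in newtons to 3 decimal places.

4832.533

N=7 nodes, M=11 members, R=3 reactions → 2N=14, M+R=14
member 0 (0-1): L=4.9972, (cx,cy)=(0.2830,0.9591)
member 1 (0-2): L=2.6160, (cx,cy)=(1.0000,0.0000)
member 2 (1-2): L=4.9414, (cx,cy)=(0.2432,-0.9700)
member 3 (1-3): L=2.6503, (cx,cy)=(0.9924,0.1234)
member 4 (2-3): L=5.3154, (cx,cy)=(0.2687,0.9632)
member 5 (2-4): L=2.4610, (cx,cy)=(1.0000,0.0000)
member 6 (3-4): L=5.2232, (cx,cy)=(0.1978,-0.9802)
member 7 (3-5): L=2.2902, (cx,cy)=(0.9925,-0.1223)
member 8 (4-5): L=4.9963, (cx,cy)=(0.2482,0.9687)
member 9 (4-6): L=2.7230, (cx,cy)=(1.0000,0.0000)
member 10 (5-6): L=5.0621, (cx,cy)=(0.2930,-0.9561)
solve A·x = −loads:
  F[0-1] = -201.6326 N (compression)
  F[0-2] = +4832.5334 N (tension)
  F[1-2] = +186.2599 N (tension)
  F[1-3] = -103.1492 N (compression)
  F[2-3] = -187.5606 N (compression)
  F[2-4] = +4928.2297 N (tension)
  F[3-4] = +222.0024 N (tension)
  F[3-5] = -198.1422 N (compression)
  F[4-5] = +347.2158 N (tension)
  F[4-6] = +110.4828 N (tension)
  F[5-6] = -377.1242 N (compression)
  Rx@0 = -4775.4800 N
  Ry@0 = +193.3923 N
  Ry@6 = +360.5777 N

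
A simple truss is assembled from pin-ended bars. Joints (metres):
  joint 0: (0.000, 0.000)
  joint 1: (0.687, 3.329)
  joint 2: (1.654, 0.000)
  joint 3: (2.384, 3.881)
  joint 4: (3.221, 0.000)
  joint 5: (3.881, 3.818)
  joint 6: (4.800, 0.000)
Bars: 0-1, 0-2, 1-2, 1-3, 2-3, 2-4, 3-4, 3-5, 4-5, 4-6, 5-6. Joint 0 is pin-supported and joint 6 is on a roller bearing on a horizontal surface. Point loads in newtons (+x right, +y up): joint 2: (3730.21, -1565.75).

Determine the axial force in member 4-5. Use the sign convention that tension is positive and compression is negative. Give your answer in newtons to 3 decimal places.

N=7 nodes, M=11 members, R=3 reactions → 2N=14, M+R=14
member 0 (0-1): L=3.3991, (cx,cy)=(0.2021,0.9794)
member 1 (0-2): L=1.6540, (cx,cy)=(1.0000,0.0000)
member 2 (1-2): L=3.4666, (cx,cy)=(0.2789,-0.9603)
member 3 (1-3): L=1.7845, (cx,cy)=(0.9510,0.3093)
member 4 (2-3): L=3.9491, (cx,cy)=(0.1849,0.9828)
member 5 (2-4): L=1.5670, (cx,cy)=(1.0000,0.0000)
member 6 (3-4): L=3.9702, (cx,cy)=(0.2108,-0.9775)
member 7 (3-5): L=1.4983, (cx,cy)=(0.9991,-0.0420)
member 8 (4-5): L=3.8746, (cx,cy)=(0.1703,0.9854)
member 9 (4-6): L=1.5790, (cx,cy)=(1.0000,0.0000)
member 10 (5-6): L=3.9270, (cx,cy)=(0.2340,-0.9722)
solve A·x = −loads:
  F[0-1] = -1047.8430 N (compression)
  F[0-2] = +3941.9890 N (tension)
  F[1-2] = +910.8398 N (tension)
  F[1-3] = -489.8813 N (compression)
  F[2-3] = +703.1835 N (tension)
  F[2-4] = +335.8690 N (tension)
  F[3-4] = -542.3992 N (compression)
  F[3-5] = -221.7171 N (compression)
  F[4-5] = +538.0725 N (tension)
  F[4-6] = +129.8662 N (tension)
  F[5-6] = -554.9408 N (compression)
  Rx@0 = -3730.2100 N
  Ry@0 = +1026.2186 N
  Ry@6 = +539.5314 N

538.072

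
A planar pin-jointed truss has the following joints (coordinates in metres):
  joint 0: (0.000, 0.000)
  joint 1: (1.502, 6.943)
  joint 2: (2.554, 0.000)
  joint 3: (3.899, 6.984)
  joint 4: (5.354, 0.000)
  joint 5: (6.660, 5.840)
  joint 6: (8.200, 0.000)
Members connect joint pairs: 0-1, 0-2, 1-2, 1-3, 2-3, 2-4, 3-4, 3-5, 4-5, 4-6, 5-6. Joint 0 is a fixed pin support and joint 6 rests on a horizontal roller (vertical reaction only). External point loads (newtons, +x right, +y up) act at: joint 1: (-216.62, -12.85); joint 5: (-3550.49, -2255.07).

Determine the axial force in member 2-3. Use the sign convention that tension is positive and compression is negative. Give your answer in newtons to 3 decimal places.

-3174.479

N=7 nodes, M=11 members, R=3 reactions → 2N=14, M+R=14
member 0 (0-1): L=7.1036, (cx,cy)=(0.2114,0.9774)
member 1 (0-2): L=2.5540, (cx,cy)=(1.0000,0.0000)
member 2 (1-2): L=7.0222, (cx,cy)=(0.1498,-0.9887)
member 3 (1-3): L=2.3974, (cx,cy)=(0.9999,0.0171)
member 4 (2-3): L=7.1123, (cx,cy)=(0.1891,0.9820)
member 5 (2-4): L=2.8000, (cx,cy)=(1.0000,0.0000)
member 6 (3-4): L=7.1340, (cx,cy)=(0.2040,-0.9790)
member 7 (3-5): L=2.9886, (cx,cy)=(0.9238,-0.3828)
member 8 (4-5): L=5.9842, (cx,cy)=(0.2182,0.9759)
member 9 (4-6): L=2.8460, (cx,cy)=(1.0000,0.0000)
member 10 (5-6): L=6.0396, (cx,cy)=(0.2550,-0.9669)
solve A·x = −loads:
  F[0-1] = -3218.8409 N (compression)
  F[0-2] = -3086.5124 N (compression)
  F[1-2] = +3152.7793 N (tension)
  F[1-3] = -936.4312 N (compression)
  F[2-3] = -3174.4792 N (compression)
  F[2-4] = -2013.8759 N (compression)
  F[3-4] = +4214.6577 N (tension)
  F[3-5] = -2593.7589 N (compression)
  F[4-5] = -4227.9819 N (compression)
  F[4-6] = -231.5656 N (compression)
  F[5-6] = +908.1635 N (tension)
  Rx@0 = +3767.1100 N
  Ry@0 = +3146.0648 N
  Ry@6 = -878.1448 N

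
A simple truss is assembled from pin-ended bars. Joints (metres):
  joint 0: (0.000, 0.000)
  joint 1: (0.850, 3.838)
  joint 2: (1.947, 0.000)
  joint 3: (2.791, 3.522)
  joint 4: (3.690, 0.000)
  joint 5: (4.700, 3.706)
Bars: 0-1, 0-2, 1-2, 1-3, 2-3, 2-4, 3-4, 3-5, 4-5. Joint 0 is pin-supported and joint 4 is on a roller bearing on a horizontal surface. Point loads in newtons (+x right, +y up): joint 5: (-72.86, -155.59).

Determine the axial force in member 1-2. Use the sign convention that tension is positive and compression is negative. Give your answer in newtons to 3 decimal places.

N=6 nodes, M=9 members, R=3 reactions → 2N=12, M+R=12
member 0 (0-1): L=3.9310, (cx,cy)=(0.2162,0.9763)
member 1 (0-2): L=1.9470, (cx,cy)=(1.0000,0.0000)
member 2 (1-2): L=3.9917, (cx,cy)=(0.2748,-0.9615)
member 3 (1-3): L=1.9666, (cx,cy)=(0.9870,-0.1607)
member 4 (2-3): L=3.6217, (cx,cy)=(0.2330,0.9725)
member 5 (2-4): L=1.7430, (cx,cy)=(1.0000,0.0000)
member 6 (3-4): L=3.6349, (cx,cy)=(0.2473,-0.9689)
member 7 (3-5): L=1.9178, (cx,cy)=(0.9954,0.0959)
member 8 (4-5): L=3.8412, (cx,cy)=(0.2629,0.9648)
solve A·x = −loads:
  F[0-1] = -31.3302 N (compression)
  F[0-2] = -66.0855 N (compression)
  F[1-2] = +34.5697 N (tension)
  F[1-3] = -16.4892 N (compression)
  F[2-3] = -34.1796 N (compression)
  F[2-4] = -48.6199 N (compression)
  F[3-4] = +28.4583 N (tension)
  F[3-5] = -31.4235 N (compression)
  F[4-5] = -158.1398 N (compression)
  Rx@0 = +72.8600 N
  Ry@0 = +30.5890 N
  Ry@4 = +125.0010 N

34.570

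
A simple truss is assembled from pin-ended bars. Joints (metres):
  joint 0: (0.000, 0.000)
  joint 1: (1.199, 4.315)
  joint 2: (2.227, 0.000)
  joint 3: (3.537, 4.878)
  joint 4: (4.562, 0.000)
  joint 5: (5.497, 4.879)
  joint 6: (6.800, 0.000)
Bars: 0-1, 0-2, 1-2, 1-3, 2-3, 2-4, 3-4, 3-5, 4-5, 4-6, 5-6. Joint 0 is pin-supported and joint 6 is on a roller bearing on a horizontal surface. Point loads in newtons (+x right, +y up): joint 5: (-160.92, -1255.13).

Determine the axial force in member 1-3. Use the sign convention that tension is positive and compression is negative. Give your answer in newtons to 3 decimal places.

N=7 nodes, M=11 members, R=3 reactions → 2N=14, M+R=14
member 0 (0-1): L=4.4785, (cx,cy)=(0.2677,0.9635)
member 1 (0-2): L=2.2270, (cx,cy)=(1.0000,0.0000)
member 2 (1-2): L=4.4358, (cx,cy)=(0.2318,-0.9728)
member 3 (1-3): L=2.4048, (cx,cy)=(0.9722,0.2341)
member 4 (2-3): L=5.0508, (cx,cy)=(0.2594,0.9658)
member 5 (2-4): L=2.3350, (cx,cy)=(1.0000,0.0000)
member 6 (3-4): L=4.9845, (cx,cy)=(0.2056,-0.9786)
member 7 (3-5): L=1.9600, (cx,cy)=(1.0000,0.0005)
member 8 (4-5): L=4.9678, (cx,cy)=(0.1882,0.9821)
member 9 (4-6): L=2.2380, (cx,cy)=(1.0000,0.0000)
member 10 (5-6): L=5.0500, (cx,cy)=(0.2580,-0.9661)
solve A·x = −loads:
  F[0-1] = -369.4518 N (compression)
  F[0-2] = -62.0087 N (compression)
  F[1-2] = +322.9174 N (tension)
  F[1-3] = -178.7148 N (compression)
  F[2-3] = -325.2561 N (compression)
  F[2-4] = +97.1876 N (tension)
  F[3-4] = +363.5653 N (tension)
  F[3-5] = -332.8699 N (compression)
  F[4-5] = -362.2697 N (compression)
  F[4-6] = +240.1336 N (tension)
  F[5-6] = -930.6780 N (compression)
  Rx@0 = +160.9200 N
  Ry@0 = +355.9652 N
  Ry@6 = +899.1648 N

-178.715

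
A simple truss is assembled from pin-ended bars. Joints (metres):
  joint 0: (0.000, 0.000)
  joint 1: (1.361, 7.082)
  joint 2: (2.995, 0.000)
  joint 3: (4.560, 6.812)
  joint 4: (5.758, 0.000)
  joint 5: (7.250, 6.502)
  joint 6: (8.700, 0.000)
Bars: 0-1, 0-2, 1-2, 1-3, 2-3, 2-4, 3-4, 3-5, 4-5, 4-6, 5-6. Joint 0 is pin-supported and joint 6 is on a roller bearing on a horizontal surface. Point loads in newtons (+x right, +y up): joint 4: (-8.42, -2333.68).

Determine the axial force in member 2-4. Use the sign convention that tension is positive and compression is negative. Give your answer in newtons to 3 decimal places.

519.849

N=7 nodes, M=11 members, R=3 reactions → 2N=14, M+R=14
member 0 (0-1): L=7.2116, (cx,cy)=(0.1887,0.9820)
member 1 (0-2): L=2.9950, (cx,cy)=(1.0000,0.0000)
member 2 (1-2): L=7.2681, (cx,cy)=(0.2248,-0.9744)
member 3 (1-3): L=3.2104, (cx,cy)=(0.9965,-0.0841)
member 4 (2-3): L=6.9895, (cx,cy)=(0.2239,0.9746)
member 5 (2-4): L=2.7630, (cx,cy)=(1.0000,0.0000)
member 6 (3-4): L=6.9165, (cx,cy)=(0.1732,-0.9849)
member 7 (3-5): L=2.7078, (cx,cy)=(0.9934,-0.1145)
member 8 (4-5): L=6.6710, (cx,cy)=(0.2237,0.9747)
member 9 (4-6): L=2.9420, (cx,cy)=(1.0000,0.0000)
member 10 (5-6): L=6.6617, (cx,cy)=(0.2177,-0.9760)
solve A·x = −loads:
  F[0-1] = -803.5999 N (compression)
  F[0-2] = +143.2386 N (tension)
  F[1-2] = +839.3743 N (tension)
  F[1-3] = -341.5763 N (compression)
  F[2-3] = -839.1937 N (compression)
  F[2-4] = +519.8488 N (tension)
  F[3-4] = +880.9372 N (tension)
  F[3-5] = -685.3603 N (compression)
  F[4-5] = +1504.1607 N (tension)
  F[4-6] = +344.4409 N (tension)
  F[5-6] = -1582.4612 N (compression)
  Rx@0 = +8.4200 N
  Ry@0 = +789.1594 N
  Ry@6 = +1544.5206 N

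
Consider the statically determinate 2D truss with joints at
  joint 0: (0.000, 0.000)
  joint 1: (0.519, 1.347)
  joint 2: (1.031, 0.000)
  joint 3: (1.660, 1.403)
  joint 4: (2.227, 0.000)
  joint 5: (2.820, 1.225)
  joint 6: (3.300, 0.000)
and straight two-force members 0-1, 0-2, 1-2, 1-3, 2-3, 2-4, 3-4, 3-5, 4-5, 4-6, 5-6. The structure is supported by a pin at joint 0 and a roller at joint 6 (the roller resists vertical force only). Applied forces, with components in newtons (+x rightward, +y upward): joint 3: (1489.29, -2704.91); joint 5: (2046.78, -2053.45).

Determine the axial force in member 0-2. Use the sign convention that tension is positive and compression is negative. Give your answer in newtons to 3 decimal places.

N=7 nodes, M=11 members, R=3 reactions → 2N=14, M+R=14
member 0 (0-1): L=1.4435, (cx,cy)=(0.3595,0.9331)
member 1 (0-2): L=1.0310, (cx,cy)=(1.0000,0.0000)
member 2 (1-2): L=1.4410, (cx,cy)=(0.3553,-0.9348)
member 3 (1-3): L=1.1424, (cx,cy)=(0.9988,0.0490)
member 4 (2-3): L=1.5375, (cx,cy)=(0.4091,0.9125)
member 5 (2-4): L=1.1960, (cx,cy)=(1.0000,0.0000)
member 6 (3-4): L=1.5132, (cx,cy)=(0.3747,-0.9271)
member 7 (3-5): L=1.1736, (cx,cy)=(0.9884,-0.1517)
member 8 (4-5): L=1.3610, (cx,cy)=(0.4357,0.9001)
member 9 (4-6): L=1.0730, (cx,cy)=(1.0000,0.0000)
member 10 (5-6): L=1.3157, (cx,cy)=(0.3648,-0.9311)
solve A·x = −loads:
  F[0-1] = -267.8921 N (compression)
  F[0-2] = +3632.3869 N (tension)
  F[1-2] = +257.5656 N (tension)
  F[1-3] = -188.0567 N (compression)
  F[2-3] = -263.8485 N (compression)
  F[2-4] = +3831.8393 N (tension)
  F[3-4] = -2507.9160 N (compression)
  F[3-5] = -855.2567 N (compression)
  F[4-5] = +2583.3254 N (tension)
  F[4-6] = +1766.5495 N (tension)
  F[5-6] = -4842.1277 N (compression)
  Rx@0 = -3536.0700 N
  Ry@0 = +249.9785 N
  Ry@6 = +4508.3815 N

3632.387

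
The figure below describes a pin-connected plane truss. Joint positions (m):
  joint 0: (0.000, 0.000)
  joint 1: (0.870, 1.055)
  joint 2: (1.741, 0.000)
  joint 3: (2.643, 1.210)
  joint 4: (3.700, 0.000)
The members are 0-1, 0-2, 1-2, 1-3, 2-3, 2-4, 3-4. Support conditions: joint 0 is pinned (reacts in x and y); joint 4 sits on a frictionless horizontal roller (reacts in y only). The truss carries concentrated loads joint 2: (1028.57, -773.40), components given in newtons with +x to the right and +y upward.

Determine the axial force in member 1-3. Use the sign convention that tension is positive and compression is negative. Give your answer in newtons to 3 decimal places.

-632.660

N=5 nodes, M=7 members, R=3 reactions → 2N=10, M+R=10
member 0 (0-1): L=1.3675, (cx,cy)=(0.6362,0.7715)
member 1 (0-2): L=1.7410, (cx,cy)=(1.0000,0.0000)
member 2 (1-2): L=1.3681, (cx,cy)=(0.6367,-0.7711)
member 3 (1-3): L=1.7798, (cx,cy)=(0.9962,0.0871)
member 4 (2-3): L=1.5092, (cx,cy)=(0.5977,0.8017)
member 5 (2-4): L=1.9590, (cx,cy)=(1.0000,0.0000)
member 6 (3-4): L=1.6067, (cx,cy)=(0.6579,-0.7531)
solve A·x = −loads:
  F[0-1] = -530.7580 N (compression)
  F[0-2] = +1366.2487 N (tension)
  F[1-2] = +459.5550 N (tension)
  F[1-3] = -632.6604 N (compression)
  F[2-3] = +522.6277 N (tension)
  F[2-4] = +317.9002 N (tension)
  F[3-4] = -483.2137 N (compression)
  Rx@0 = -1028.5700 N
  Ry@0 = +409.4839 N
  Ry@4 = +363.9161 N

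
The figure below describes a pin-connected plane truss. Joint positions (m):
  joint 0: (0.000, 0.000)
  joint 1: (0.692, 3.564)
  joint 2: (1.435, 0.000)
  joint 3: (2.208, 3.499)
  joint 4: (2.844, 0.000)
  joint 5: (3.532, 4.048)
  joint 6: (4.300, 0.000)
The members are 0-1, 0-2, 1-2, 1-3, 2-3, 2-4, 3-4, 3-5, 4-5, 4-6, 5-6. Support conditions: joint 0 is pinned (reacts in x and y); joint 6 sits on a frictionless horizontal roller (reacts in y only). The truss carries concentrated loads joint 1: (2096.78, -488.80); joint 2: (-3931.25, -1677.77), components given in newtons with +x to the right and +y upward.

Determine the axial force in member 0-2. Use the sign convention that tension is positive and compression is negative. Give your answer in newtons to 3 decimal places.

N=7 nodes, M=11 members, R=3 reactions → 2N=14, M+R=14
member 0 (0-1): L=3.6306, (cx,cy)=(0.1906,0.9817)
member 1 (0-2): L=1.4350, (cx,cy)=(1.0000,0.0000)
member 2 (1-2): L=3.6406, (cx,cy)=(0.2041,-0.9790)
member 3 (1-3): L=1.5174, (cx,cy)=(0.9991,-0.0428)
member 4 (2-3): L=3.5834, (cx,cy)=(0.2157,0.9765)
member 5 (2-4): L=1.4090, (cx,cy)=(1.0000,0.0000)
member 6 (3-4): L=3.5563, (cx,cy)=(0.1788,-0.9839)
member 7 (3-5): L=1.4333, (cx,cy)=(0.9237,0.3830)
member 8 (4-5): L=4.1061, (cx,cy)=(0.1676,0.9859)
member 9 (4-6): L=1.4560, (cx,cy)=(1.0000,0.0000)
member 10 (5-6): L=4.1202, (cx,cy)=(0.1864,-0.9825)
solve A·x = −loads:
  F[0-1] = +213.8087 N (tension)
  F[0-2] = -1875.2228 N (compression)
  F[1-2] = -629.2858 N (compression)
  F[1-3] = -1929.3698 N (compression)
  F[2-3] = +2349.1200 N (tension)
  F[2-4] = +1420.8494 N (tension)
  F[3-4] = -2802.9521 N (compression)
  F[3-5] = -995.5017 N (compression)
  F[4-5] = +2797.3131 N (tension)
  F[4-6] = +450.8697 N (tension)
  F[5-6] = -2418.8511 N (compression)
  Rx@0 = +1834.4700 N
  Ry@0 = -209.8889 N
  Ry@6 = +2376.4589 N

-1875.223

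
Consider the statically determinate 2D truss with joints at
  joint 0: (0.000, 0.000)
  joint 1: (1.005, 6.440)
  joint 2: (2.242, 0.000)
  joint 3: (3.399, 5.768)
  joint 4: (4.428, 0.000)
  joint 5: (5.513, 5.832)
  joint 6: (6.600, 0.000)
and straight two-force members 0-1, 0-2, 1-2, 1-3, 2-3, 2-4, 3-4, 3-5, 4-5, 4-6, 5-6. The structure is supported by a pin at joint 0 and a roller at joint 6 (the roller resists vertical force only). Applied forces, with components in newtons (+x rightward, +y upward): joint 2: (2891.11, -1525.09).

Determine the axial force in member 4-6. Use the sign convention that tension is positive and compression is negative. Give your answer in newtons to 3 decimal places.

N=7 nodes, M=11 members, R=3 reactions → 2N=14, M+R=14
member 0 (0-1): L=6.5179, (cx,cy)=(0.1542,0.9880)
member 1 (0-2): L=2.2420, (cx,cy)=(1.0000,0.0000)
member 2 (1-2): L=6.5577, (cx,cy)=(0.1886,-0.9820)
member 3 (1-3): L=2.4865, (cx,cy)=(0.9628,-0.2703)
member 4 (2-3): L=5.8829, (cx,cy)=(0.1967,0.9805)
member 5 (2-4): L=2.1860, (cx,cy)=(1.0000,0.0000)
member 6 (3-4): L=5.8591, (cx,cy)=(0.1756,-0.9845)
member 7 (3-5): L=2.1150, (cx,cy)=(0.9995,0.0303)
member 8 (4-5): L=5.9321, (cx,cy)=(0.1829,0.9831)
member 9 (4-6): L=2.1720, (cx,cy)=(1.0000,0.0000)
member 10 (5-6): L=5.9324, (cx,cy)=(0.1832,-0.9831)
solve A·x = −loads:
  F[0-1] = -1019.2100 N (compression)
  F[0-2] = +3048.2617 N (tension)
  F[1-2] = +1131.3489 N (tension)
  F[1-3] = -384.8829 N (compression)
  F[2-3] = +422.2992 N (tension)
  F[2-4] = +287.5064 N (tension)
  F[3-4] = -532.2149 N (compression)
  F[3-5] = -194.1250 N (compression)
  F[4-5] = +532.9329 N (tension)
  F[4-6] = +96.5604 N (tension)
  F[5-6] = -526.9904 N (compression)
  Rx@0 = -2891.1100 N
  Ry@0 = +1007.0215 N
  Ry@6 = +518.0685 N

96.560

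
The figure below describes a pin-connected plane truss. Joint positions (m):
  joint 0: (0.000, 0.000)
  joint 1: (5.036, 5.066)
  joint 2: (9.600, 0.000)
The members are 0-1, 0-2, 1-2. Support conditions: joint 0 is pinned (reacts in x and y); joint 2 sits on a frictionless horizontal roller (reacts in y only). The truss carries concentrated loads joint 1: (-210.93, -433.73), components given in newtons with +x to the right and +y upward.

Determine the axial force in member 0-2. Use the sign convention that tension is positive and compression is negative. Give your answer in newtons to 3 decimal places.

104.702

N=3 nodes, M=3 members, R=3 reactions → 2N=6, M+R=6
member 0 (0-1): L=7.1432, (cx,cy)=(0.7050,0.7092)
member 1 (0-2): L=9.6000, (cx,cy)=(1.0000,0.0000)
member 2 (1-2): L=6.8187, (cx,cy)=(0.6693,-0.7430)
solve A·x = −loads:
  F[0-1] = -447.7022 N (compression)
  F[0-2] = +104.7017 N (tension)
  F[1-2] = -156.4260 N (compression)
  Rx@0 = +210.9300 N
  Ry@0 = +317.5120 N
  Ry@2 = +116.2180 N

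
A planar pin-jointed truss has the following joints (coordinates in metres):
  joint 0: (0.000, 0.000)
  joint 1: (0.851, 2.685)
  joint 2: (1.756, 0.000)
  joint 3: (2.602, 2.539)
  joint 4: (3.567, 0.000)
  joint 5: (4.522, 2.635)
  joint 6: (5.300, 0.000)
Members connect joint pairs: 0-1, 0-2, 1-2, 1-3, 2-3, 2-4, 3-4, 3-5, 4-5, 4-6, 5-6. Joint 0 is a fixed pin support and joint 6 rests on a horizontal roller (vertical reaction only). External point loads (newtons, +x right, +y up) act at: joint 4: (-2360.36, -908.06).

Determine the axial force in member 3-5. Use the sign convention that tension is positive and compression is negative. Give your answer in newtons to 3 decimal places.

-409.868

N=7 nodes, M=11 members, R=3 reactions → 2N=14, M+R=14
member 0 (0-1): L=2.8166, (cx,cy)=(0.3021,0.9533)
member 1 (0-2): L=1.7560, (cx,cy)=(1.0000,0.0000)
member 2 (1-2): L=2.8334, (cx,cy)=(0.3194,-0.9476)
member 3 (1-3): L=1.7571, (cx,cy)=(0.9965,-0.0831)
member 4 (2-3): L=2.6762, (cx,cy)=(0.3161,0.9487)
member 5 (2-4): L=1.8110, (cx,cy)=(1.0000,0.0000)
member 6 (3-4): L=2.7162, (cx,cy)=(0.3553,-0.9348)
member 7 (3-5): L=1.9224, (cx,cy)=(0.9988,0.0499)
member 8 (4-5): L=2.8027, (cx,cy)=(0.3407,0.9402)
member 9 (4-6): L=1.7330, (cx,cy)=(1.0000,0.0000)
member 10 (5-6): L=2.7475, (cx,cy)=(0.2832,-0.9591)
solve A·x = −loads:
  F[0-1] = -311.4751 N (compression)
  F[0-2] = -2266.2529 N (compression)
  F[1-2] = +330.9115 N (tension)
  F[1-3] = -200.4944 N (compression)
  F[2-3] = -330.5273 N (compression)
  F[2-4] = -2056.0741 N (compression)
  F[3-4] = +295.7446 N (tension)
  F[3-5] = -409.8681 N (compression)
  F[4-5] = +671.8123 N (tension)
  F[4-6] = +180.4433 N (tension)
  F[5-6] = -637.2235 N (compression)
  Rx@0 = +2360.3600 N
  Ry@0 = +296.9185 N
  Ry@6 = +611.1415 N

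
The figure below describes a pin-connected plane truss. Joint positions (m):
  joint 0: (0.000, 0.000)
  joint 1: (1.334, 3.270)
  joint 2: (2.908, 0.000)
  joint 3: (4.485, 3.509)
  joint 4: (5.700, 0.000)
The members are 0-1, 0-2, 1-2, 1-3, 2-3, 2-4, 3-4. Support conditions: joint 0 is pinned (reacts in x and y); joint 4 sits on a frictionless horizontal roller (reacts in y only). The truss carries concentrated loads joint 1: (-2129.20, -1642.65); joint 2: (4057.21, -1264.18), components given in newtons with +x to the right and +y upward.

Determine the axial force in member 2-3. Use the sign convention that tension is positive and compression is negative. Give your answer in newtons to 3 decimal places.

N=5 nodes, M=7 members, R=3 reactions → 2N=10, M+R=10
member 0 (0-1): L=3.5316, (cx,cy)=(0.3777,0.9259)
member 1 (0-2): L=2.9080, (cx,cy)=(1.0000,0.0000)
member 2 (1-2): L=3.6291, (cx,cy)=(0.4337,-0.9010)
member 3 (1-3): L=3.1601, (cx,cy)=(0.9971,0.0756)
member 4 (2-3): L=3.8471, (cx,cy)=(0.4099,0.9121)
member 5 (2-4): L=2.7920, (cx,cy)=(1.0000,0.0000)
member 6 (3-4): L=3.7134, (cx,cy)=(0.3272,-0.9450)
solve A·x = −loads:
  F[0-1] = -3346.8758 N (compression)
  F[0-2] = +3192.2206 N (tension)
  F[1-2] = +1629.5213 N (tension)
  F[1-3] = +158.6941 N (tension)
  F[2-3] = -223.7636 N (compression)
  F[2-4] = -66.5141 N (compression)
  F[3-4] = +203.2865 N (tension)
  Rx@0 = -1928.0100 N
  Ry@0 = +3098.9271 N
  Ry@4 = -192.0971 N

-223.764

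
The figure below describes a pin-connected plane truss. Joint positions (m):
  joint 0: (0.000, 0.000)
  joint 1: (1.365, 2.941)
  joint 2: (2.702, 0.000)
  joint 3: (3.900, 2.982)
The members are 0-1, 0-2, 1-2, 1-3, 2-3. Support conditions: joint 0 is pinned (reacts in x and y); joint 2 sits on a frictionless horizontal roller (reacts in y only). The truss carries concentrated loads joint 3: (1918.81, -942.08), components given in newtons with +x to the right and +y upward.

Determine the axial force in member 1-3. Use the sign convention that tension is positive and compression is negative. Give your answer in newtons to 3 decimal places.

2312.612

N=4 nodes, M=5 members, R=3 reactions → 2N=8, M+R=8
member 0 (0-1): L=3.2423, (cx,cy)=(0.4210,0.9071)
member 1 (0-2): L=2.7020, (cx,cy)=(1.0000,0.0000)
member 2 (1-2): L=3.2306, (cx,cy)=(0.4138,-0.9103)
member 3 (1-3): L=2.5353, (cx,cy)=(0.9999,0.0162)
member 4 (2-3): L=3.2136, (cx,cy)=(0.3728,0.9279)
solve A·x = −loads:
  F[0-1] = +2795.1130 N (tension)
  F[0-2] = +742.0856 N (tension)
  F[1-2] = -2743.9557 N (compression)
  F[1-3] = +2312.6117 N (tension)
  F[2-3] = -1055.5659 N (compression)
  Rx@0 = -1918.8100 N
  Ry@0 = -2535.3454 N
  Ry@2 = +3477.4254 N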